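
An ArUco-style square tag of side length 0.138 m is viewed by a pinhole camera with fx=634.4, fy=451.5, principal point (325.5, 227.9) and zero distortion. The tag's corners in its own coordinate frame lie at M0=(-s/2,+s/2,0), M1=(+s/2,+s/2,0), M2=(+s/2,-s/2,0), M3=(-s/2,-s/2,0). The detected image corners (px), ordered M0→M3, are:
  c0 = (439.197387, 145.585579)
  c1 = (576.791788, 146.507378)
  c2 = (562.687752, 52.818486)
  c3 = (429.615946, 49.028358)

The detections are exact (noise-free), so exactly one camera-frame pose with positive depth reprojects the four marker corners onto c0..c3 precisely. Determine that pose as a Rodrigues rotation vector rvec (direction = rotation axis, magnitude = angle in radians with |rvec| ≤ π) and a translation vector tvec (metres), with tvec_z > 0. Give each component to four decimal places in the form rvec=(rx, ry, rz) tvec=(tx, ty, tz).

Intrinsics K: fx=634.4, fy=451.5, cx=325.5, cy=227.9
Marker side s = 0.138 m; corners in marker frame (Z=0):
  M0 = (-0.0690, +0.0690, 0)
  M1 = (+0.0690, +0.0690, 0)
  M2 = (+0.0690, -0.0690, 0)
  M3 = (-0.0690, -0.0690, 0)
Detected image corners:
  c0 = (439.197387, 145.585579) px
  c1 = (576.791788, 146.507378) px
  c2 = (562.687752, 52.818486) px
  c3 = (429.615946, 49.028358) px
Planar DLT: solve 8×8 A·h = b for H (H[2,2]=1):
  H  [+1093.34093 -45.39644 +503.01672]
  H  [+39.41827 +663.34791 +97.64391]
  H  [+0.22499 -0.26185 +1.00000]
B = K⁻¹H; ‖b₁‖=1.623862, ‖b₂‖=1.623862; λ = 2/(‖b₁‖+‖b₂‖) = 0.615816, sign → tz>0 ⇒ λ=+0.615816
r₁ = λ·B[:,0] = (+0.99022,-0.01617,+0.13855); r₂ = λ·B[:,1] = (+0.03867,+0.98616,-0.16125)
r₃ = r₁×r₂ = (-0.13403,+0.16503,+0.97714); SVD([r₁ r₂ r₃]) → R = UVᵀ:
  R  [+0.99022 +0.03867 -0.13403]
  R  [-0.01617 +0.98616 +0.16503]
  R  [+0.13855 -0.16125 +0.97714]
t = (+0.17232, -0.17766, +0.61582) m
tr R = 2.953518; θ = arccos((tr R − 1)/2) = 0.216017 rad = 12.377°
axis k = ((R−Rᵀ)₃₂, (R−Rᵀ)₁₃, (R−Rᵀ)₂₁) / (2 sinθ) = (-0.761131, -0.635857, -0.127930)
rvec = θ·k = (-0.164418, -0.137356, -0.027635)

rvec=(-0.1644, -0.1374, -0.0276) tvec=(0.1723, -0.1777, 0.6158)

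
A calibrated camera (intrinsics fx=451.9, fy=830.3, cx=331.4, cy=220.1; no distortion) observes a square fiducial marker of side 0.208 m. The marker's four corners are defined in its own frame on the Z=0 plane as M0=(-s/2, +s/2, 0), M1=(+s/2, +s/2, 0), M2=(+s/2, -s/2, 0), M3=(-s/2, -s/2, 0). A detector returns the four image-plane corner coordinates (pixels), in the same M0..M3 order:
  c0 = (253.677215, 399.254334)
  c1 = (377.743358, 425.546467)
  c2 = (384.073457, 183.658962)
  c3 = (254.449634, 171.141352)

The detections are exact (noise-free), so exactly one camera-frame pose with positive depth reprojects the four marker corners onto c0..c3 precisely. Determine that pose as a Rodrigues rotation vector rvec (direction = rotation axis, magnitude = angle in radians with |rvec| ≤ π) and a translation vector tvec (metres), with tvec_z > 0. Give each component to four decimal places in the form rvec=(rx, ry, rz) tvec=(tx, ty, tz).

rvec=(0.1417, 0.2202, 0.0470) tvec=(-0.0253, 0.0665, 0.7178)

Intrinsics K: fx=451.9, fy=830.3, cx=331.4, cy=220.1
Marker side s = 0.208 m; corners in marker frame (Z=0):
  M0 = (-0.1040, +0.1040, 0)
  M1 = (+0.1040, +0.1040, 0)
  M2 = (+0.1040, -0.1040, 0)
  M3 = (-0.1040, -0.1040, 0)
Detected image corners:
  c0 = (253.677215, 399.254334) px
  c1 = (377.743358, 425.546467) px
  c2 = (384.073457, 183.658962) px
  c3 = (254.449634, 171.141352) px
Planar DLT: solve 8×8 A·h = b for H (H[2,2]=1):
  H  [+514.77899 +47.56579 +315.47963]
  H  [+5.95963 +1188.43646 +297.07106]
  H  [-0.29851 +0.20229 +1.00000]
B = K⁻¹H; ‖b₁‖=1.393148, ‖b₂‖=1.393148; λ = 2/(‖b₁‖+‖b₂‖) = 0.717799, sign → tz>0 ⇒ λ=+0.717799
r₁ = λ·B[:,0] = (+0.97481,+0.06195,-0.21427); r₂ = λ·B[:,1] = (-0.03093,+0.98892,+0.14520)
r₃ = r₁×r₂ = (+0.22089,-0.13492,+0.96592); SVD([r₁ r₂ r₃]) → R = UVᵀ:
  R  [+0.97481 -0.03093 +0.22089]
  R  [+0.06195 +0.98892 -0.13492]
  R  [-0.21427 +0.14520 +0.96592]
t = (-0.02529, +0.06654, +0.71780) m
tr R = 2.929649; θ = arccos((tr R − 1)/2) = 0.266022 rad = 15.242°
axis k = ((R−Rᵀ)₃₂, (R−Rᵀ)₁₃, (R−Rᵀ)₂₁) / (2 sinθ) = (+0.532763, +0.827621, +0.176653)
rvec = θ·k = (+0.141727, +0.220166, +0.046994)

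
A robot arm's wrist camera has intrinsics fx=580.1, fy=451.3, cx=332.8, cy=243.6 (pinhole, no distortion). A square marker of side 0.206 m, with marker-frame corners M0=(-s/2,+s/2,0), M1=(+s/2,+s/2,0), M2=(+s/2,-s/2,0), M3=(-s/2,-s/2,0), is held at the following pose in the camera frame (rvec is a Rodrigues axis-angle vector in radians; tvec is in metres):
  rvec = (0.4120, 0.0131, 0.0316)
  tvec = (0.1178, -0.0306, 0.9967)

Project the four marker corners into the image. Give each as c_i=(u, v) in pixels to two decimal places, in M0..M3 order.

c0=(339.49, 269.80) c1=(454.63, 272.82) c2=(468.67, 186.17) c3=(343.57, 183.01)

Intrinsics K: fx=580.1, fy=451.3, cx=332.8, cy=243.6
Marker side s = 0.206 m; corners in marker frame (Z=0):
  M0 = (-0.1030, +0.1030, 0)
  M1 = (+0.1030, +0.1030, 0)
  M2 = (+0.1030, -0.1030, 0)
  M3 = (-0.1030, -0.1030, 0)
rvec = (0.4120, 0.0131, 0.0316), |rvec| = θ = 0.41342 rad = 23.687°
Rodrigues: sinθ=0.40174, 1−cosθ=0.08425; R = I + sinθ·[k]× + (1−cosθ)·[k]×²:
    [+0.99942 -0.02805 +0.01915]
    [+0.03337 +0.91584 -0.40016]
    [-0.00631 +0.40057 +0.91625]
t = (0.1178, -0.0306, 0.9967) m
M0: Pc = R·M0+t = (+0.01197, +0.06029, +1.03861); u = 580.1·(+0.01197)/1.03861 + 332.8 = 339.4860, v = 451.3·(+0.06029)/1.03861 + 243.6 = 269.7993
M1: Pc = R·M1+t = (+0.21785, +0.06717, +1.03731); u = 580.1·(+0.21785)/1.03731 + 332.8 = 454.6305, v = 451.3·(+0.06717)/1.03731 + 243.6 = 272.8227
M2: Pc = R·M2+t = (+0.22363, -0.12149, +0.95479); u = 580.1·(+0.22363)/0.95479 + 332.8 = 468.6699, v = 451.3·(-0.12149)/0.95479 + 243.6 = 186.1734
M3: Pc = R·M3+t = (+0.01775, -0.12837, +0.95609); u = 580.1·(+0.01775)/0.95609 + 332.8 = 343.5686, v = 451.3·(-0.12837)/0.95609 + 243.6 = 183.0069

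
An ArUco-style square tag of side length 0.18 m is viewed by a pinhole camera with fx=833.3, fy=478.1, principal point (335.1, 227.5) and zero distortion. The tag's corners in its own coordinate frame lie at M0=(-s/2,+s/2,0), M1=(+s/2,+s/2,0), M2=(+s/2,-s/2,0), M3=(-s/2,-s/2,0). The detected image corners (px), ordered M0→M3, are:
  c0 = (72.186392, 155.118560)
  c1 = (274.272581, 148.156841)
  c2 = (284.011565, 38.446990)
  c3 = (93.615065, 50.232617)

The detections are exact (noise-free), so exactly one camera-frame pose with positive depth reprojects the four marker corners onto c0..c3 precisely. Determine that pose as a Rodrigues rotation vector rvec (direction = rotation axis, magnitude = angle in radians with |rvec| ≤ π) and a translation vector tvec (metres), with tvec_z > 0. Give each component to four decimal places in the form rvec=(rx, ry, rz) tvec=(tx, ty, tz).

rvec=(-0.2594, 0.2056, 0.0021) tvec=(-0.1351, -0.1975, 0.7204)

Intrinsics K: fx=833.3, fy=478.1, cx=335.1, cy=227.5
Marker side s = 0.18 m; corners in marker frame (Z=0):
  M0 = (-0.0900, +0.0900, 0)
  M1 = (+0.0900, +0.0900, 0)
  M2 = (+0.0900, -0.0900, 0)
  M3 = (-0.0900, -0.0900, 0)
Detected image corners:
  c0 = (72.186392, 155.118560) px
  c1 = (274.272581, 148.156841) px
  c2 = (284.011565, 38.446990) px
  c3 = (93.615065, 50.232617) px
Planar DLT: solve 8×8 A·h = b for H (H[2,2]=1):
  H  [+1038.39837 -151.33690 +178.79095]
  H  [-79.99999 +561.14964 +96.40165]
  H  [-0.28062 -0.35322 +1.00000]
B = K⁻¹H; ‖b₁‖=1.388060, ‖b₂‖=1.388060; λ = 2/(‖b₁‖+‖b₂‖) = 0.720430, sign → tz>0 ⇒ λ=+0.720430
r₁ = λ·B[:,0] = (+0.97905,-0.02435,-0.20217); r₂ = λ·B[:,1] = (-0.02851,+0.96666,-0.25447)
r₃ = r₁×r₂ = (+0.20163,+0.25490,+0.94571); SVD([r₁ r₂ r₃]) → R = UVᵀ:
  R  [+0.97905 -0.02851 +0.20163]
  R  [-0.02435 +0.96666 +0.25490]
  R  [-0.20217 -0.25447 +0.94571]
t = (-0.13514, -0.19755, +0.72043) m
tr R = 2.891421; θ = arccos((tr R − 1)/2) = 0.331022 rad = 18.966°
axis k = ((R−Rᵀ)₃₂, (R−Rᵀ)₁₃, (R−Rᵀ)₂₁) / (2 sinθ) = (-0.783621, +0.621206, +0.006399)
rvec = θ·k = (-0.259396, +0.205633, +0.002118)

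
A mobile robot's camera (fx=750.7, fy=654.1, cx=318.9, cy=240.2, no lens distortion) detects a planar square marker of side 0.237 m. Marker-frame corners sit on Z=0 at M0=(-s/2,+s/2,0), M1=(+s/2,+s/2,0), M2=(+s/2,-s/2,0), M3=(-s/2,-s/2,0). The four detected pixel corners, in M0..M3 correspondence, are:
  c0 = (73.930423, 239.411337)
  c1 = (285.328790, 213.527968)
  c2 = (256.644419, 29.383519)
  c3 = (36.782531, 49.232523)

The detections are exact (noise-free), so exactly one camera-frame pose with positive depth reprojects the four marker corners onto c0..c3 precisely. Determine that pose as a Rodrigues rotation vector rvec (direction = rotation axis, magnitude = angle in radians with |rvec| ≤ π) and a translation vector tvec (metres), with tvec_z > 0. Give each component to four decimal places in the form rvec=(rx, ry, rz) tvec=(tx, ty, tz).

Intrinsics K: fx=750.7, fy=654.1, cx=318.9, cy=240.2
Marker side s = 0.237 m; corners in marker frame (Z=0):
  M0 = (-0.1185, +0.1185, 0)
  M1 = (+0.1185, +0.1185, 0)
  M2 = (+0.1185, -0.1185, 0)
  M3 = (-0.1185, -0.1185, 0)
Detected image corners:
  c0 = (73.930423, 239.411337) px
  c1 = (285.328790, 213.527968) px
  c2 = (256.644419, 29.383519) px
  c3 = (36.782531, 49.232523) px
Planar DLT: solve 8×8 A·h = b for H (H[2,2]=1):
  H  [+934.56341 +161.76405 +165.40887]
  H  [-76.30953 +808.37609 +134.25783]
  H  [+0.15341 +0.14219 +1.00000]
B = K⁻¹H; ‖b₁‖=1.202198, ‖b₂‖=1.202198; λ = 2/(‖b₁‖+‖b₂‖) = 0.831810, sign → tz>0 ⇒ λ=+0.831810
r₁ = λ·B[:,0] = (+0.98133,-0.14390,+0.12761); r₂ = λ·B[:,1] = (+0.12900,+0.98457,+0.11828)
r₃ = r₁×r₂ = (-0.14266,-0.09961,+0.98475); SVD([r₁ r₂ r₃]) → R = UVᵀ:
  R  [+0.98133 +0.12900 -0.14266]
  R  [-0.14390 +0.98457 -0.09961]
  R  [+0.12761 +0.11828 +0.98475]
t = (-0.17008, -0.13473, +0.83181) m
tr R = 2.950642; θ = arccos((tr R − 1)/2) = 0.222626 rad = 12.756°
axis k = ((R−Rᵀ)₃₂, (R−Rᵀ)₁₃, (R−Rᵀ)₂₁) / (2 sinθ) = (+0.493423, -0.612050, -0.618004)
rvec = θ·k = (+0.109849, -0.136258, -0.137584)

rvec=(0.1098, -0.1363, -0.1376) tvec=(-0.1701, -0.1347, 0.8318)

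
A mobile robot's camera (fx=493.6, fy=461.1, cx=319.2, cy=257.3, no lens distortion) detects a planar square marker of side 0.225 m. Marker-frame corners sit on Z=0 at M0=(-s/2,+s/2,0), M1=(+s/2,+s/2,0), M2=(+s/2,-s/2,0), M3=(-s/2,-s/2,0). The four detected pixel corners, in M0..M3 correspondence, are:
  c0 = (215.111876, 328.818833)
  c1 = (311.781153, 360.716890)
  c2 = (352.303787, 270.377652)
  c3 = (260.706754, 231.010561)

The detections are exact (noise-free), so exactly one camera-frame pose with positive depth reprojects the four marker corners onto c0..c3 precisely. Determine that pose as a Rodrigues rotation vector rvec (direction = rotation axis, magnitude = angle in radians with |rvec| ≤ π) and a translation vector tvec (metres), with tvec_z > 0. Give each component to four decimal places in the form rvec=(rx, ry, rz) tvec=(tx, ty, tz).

Intrinsics K: fx=493.6, fy=461.1, cx=319.2, cy=257.3
Marker side s = 0.225 m; corners in marker frame (Z=0):
  M0 = (-0.1125, +0.1125, 0)
  M1 = (+0.1125, +0.1125, 0)
  M2 = (+0.1125, -0.1125, 0)
  M3 = (-0.1125, -0.1125, 0)
Detected image corners:
  c0 = (215.111876, 328.818833) px
  c1 = (311.781153, 360.716890) px
  c2 = (352.303787, 270.377652) px
  c3 = (260.706754, 231.010561) px
Planar DLT: solve 8×8 A·h = b for H (H[2,2]=1):
  H  [+526.02709 -209.85604 +287.13896]
  H  [+271.05550 +397.58764 +298.13665]
  H  [+0.37807 -0.06654 +1.00000]
B = K⁻¹H; ‖b₁‖=0.979464, ‖b₂‖=0.979464; λ = 2/(‖b₁‖+‖b₂‖) = 1.020967, sign → tz>0 ⇒ λ=+1.020967
r₁ = λ·B[:,0] = (+0.83842,+0.38478,+0.38600); r₂ = λ·B[:,1] = (-0.39013,+0.91825,-0.06794)
r₃ = r₁×r₂ = (-0.38059,-0.09363,+0.91999); SVD([r₁ r₂ r₃]) → R = UVᵀ:
  R  [+0.83842 -0.39013 -0.38059]
  R  [+0.38478 +0.91825 -0.09363]
  R  [+0.38600 -0.06794 +0.91999]
t = (-0.06632, +0.09042, +1.02097) m
tr R = 2.676663; θ = arccos((tr R − 1)/2) = 0.576581 rad = 33.036°
axis k = ((R−Rᵀ)₃₂, (R−Rᵀ)₁₃, (R−Rᵀ)₂₁) / (2 sinθ) = (+0.023564, -0.703083, +0.710718)
rvec = θ·k = (+0.013587, -0.405384, +0.409786)

rvec=(0.0136, -0.4054, 0.4098) tvec=(-0.0663, 0.0904, 1.0210)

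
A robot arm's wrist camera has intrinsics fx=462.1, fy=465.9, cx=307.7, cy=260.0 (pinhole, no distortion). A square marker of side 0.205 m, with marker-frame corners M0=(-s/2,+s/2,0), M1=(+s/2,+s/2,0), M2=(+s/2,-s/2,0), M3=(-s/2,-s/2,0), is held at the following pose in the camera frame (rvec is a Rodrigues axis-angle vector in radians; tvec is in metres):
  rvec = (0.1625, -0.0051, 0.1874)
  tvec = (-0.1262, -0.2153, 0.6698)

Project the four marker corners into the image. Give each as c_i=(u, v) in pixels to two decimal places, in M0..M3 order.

Intrinsics K: fx=462.1, fy=465.9, cx=307.7, cy=260.0
Marker side s = 0.205 m; corners in marker frame (Z=0):
  M0 = (-0.1025, +0.1025, 0)
  M1 = (+0.1025, +0.1025, 0)
  M2 = (+0.1025, -0.1025, 0)
  M3 = (-0.1025, -0.1025, 0)
rvec = (0.1625, -0.0051, 0.1874), |rvec| = θ = 0.24809 rad = 14.215°
Rodrigues: sinθ=0.24556, 1−cosθ=0.03062; R = I + sinθ·[k]× + (1−cosθ)·[k]×²:
    [+0.98252 -0.18590 +0.01010]
    [+0.18507 +0.96939 -0.16131]
    [+0.02020 +0.16036 +0.98685]
t = (-0.1262, -0.2153, 0.6698) m
M0: Pc = R·M0+t = (-0.24596, -0.13491, +0.68417); u = 462.1·(-0.24596)/0.68417 + 307.7 = 141.5721, v = 465.9·(-0.13491)/0.68417 + 260.0 = 168.1320
M1: Pc = R·M1+t = (-0.04455, -0.09697, +0.68831); u = 462.1·(-0.04455)/0.68831 + 307.7 = 277.7936, v = 465.9·(-0.09697)/0.68831 + 260.0 = 194.3650
M2: Pc = R·M2+t = (-0.00644, -0.29569, +0.65543); u = 462.1·(-0.00644)/0.65543 + 307.7 = 303.1613, v = 465.9·(-0.29569)/0.65543 + 260.0 = 49.8130
M3: Pc = R·M3+t = (-0.20785, -0.33363, +0.65129); u = 462.1·(-0.20785)/0.65129 + 307.7 = 160.2253, v = 465.9·(-0.33363)/0.65129 + 260.0 = 21.3369

c0=(141.57, 168.13) c1=(277.79, 194.37) c2=(303.16, 49.81) c3=(160.23, 21.34)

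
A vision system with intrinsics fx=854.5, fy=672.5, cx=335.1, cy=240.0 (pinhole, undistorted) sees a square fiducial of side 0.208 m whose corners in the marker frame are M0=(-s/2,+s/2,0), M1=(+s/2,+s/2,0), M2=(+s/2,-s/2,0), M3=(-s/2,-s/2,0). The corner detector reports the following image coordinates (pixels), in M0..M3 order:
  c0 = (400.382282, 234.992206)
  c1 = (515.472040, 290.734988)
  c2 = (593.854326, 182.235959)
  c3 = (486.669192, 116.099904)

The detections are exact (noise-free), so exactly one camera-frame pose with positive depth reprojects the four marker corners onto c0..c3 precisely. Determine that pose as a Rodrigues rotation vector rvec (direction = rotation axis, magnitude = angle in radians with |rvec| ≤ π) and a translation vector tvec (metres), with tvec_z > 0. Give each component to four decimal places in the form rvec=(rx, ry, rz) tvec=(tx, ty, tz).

Intrinsics K: fx=854.5, fy=672.5, cx=335.1, cy=240.0
Marker side s = 0.208 m; corners in marker frame (Z=0):
  M0 = (-0.1040, +0.1040, 0)
  M1 = (+0.1040, +0.1040, 0)
  M2 = (+0.1040, -0.1040, 0)
  M3 = (-0.1040, -0.1040, 0)
Detected image corners:
  c0 = (400.382282, 234.992206) px
  c1 = (515.472040, 290.734988) px
  c2 = (593.854326, 182.235959) px
  c3 = (486.669192, 116.099904) px
Planar DLT: solve 8×8 A·h = b for H (H[2,2]=1):
  H  [+756.76892 -400.80262 +501.72072]
  H  [+384.84243 +543.04322 +207.35909]
  H  [+0.44576 -0.01171 +1.00000]
B = K⁻¹H; ‖b₁‖=0.935243, ‖b₂‖=0.935243; λ = 2/(‖b₁‖+‖b₂‖) = 1.069241, sign → tz>0 ⇒ λ=+1.069241
r₁ = λ·B[:,0] = (+0.76004,+0.44178,+0.47663); r₂ = λ·B[:,1] = (-0.49662,+0.86788,-0.01252)
r₃ = r₁×r₂ = (-0.41919,-0.22719,+0.87902); SVD([r₁ r₂ r₃]) → R = UVᵀ:
  R  [+0.76004 -0.49662 -0.41919]
  R  [+0.44178 +0.86788 -0.22719]
  R  [+0.47663 -0.01252 +0.87902]
t = (+0.20849, -0.05190, +1.06924) m
tr R = 2.506932; θ = arccos((tr R − 1)/2) = 0.717479 rad = 41.108°
axis k = ((R−Rᵀ)₃₂, (R−Rᵀ)₁₃, (R−Rᵀ)₂₁) / (2 sinθ) = (+0.163247, -0.681240, +0.713626)
rvec = θ·k = (+0.117126, -0.488775, +0.512011)

rvec=(0.1171, -0.4888, 0.5120) tvec=(0.2085, -0.0519, 1.0692)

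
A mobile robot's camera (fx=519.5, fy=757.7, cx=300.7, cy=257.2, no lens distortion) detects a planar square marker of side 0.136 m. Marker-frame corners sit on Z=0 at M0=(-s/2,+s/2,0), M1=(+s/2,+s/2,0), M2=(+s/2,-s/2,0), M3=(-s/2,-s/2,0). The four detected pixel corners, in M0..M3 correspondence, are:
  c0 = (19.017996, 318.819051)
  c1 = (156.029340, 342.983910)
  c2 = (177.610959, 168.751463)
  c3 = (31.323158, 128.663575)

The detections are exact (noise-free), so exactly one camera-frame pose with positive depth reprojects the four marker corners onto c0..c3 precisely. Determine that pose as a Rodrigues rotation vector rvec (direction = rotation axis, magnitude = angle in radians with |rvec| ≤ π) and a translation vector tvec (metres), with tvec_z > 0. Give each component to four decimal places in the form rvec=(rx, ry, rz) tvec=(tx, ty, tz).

Intrinsics K: fx=519.5, fy=757.7, cx=300.7, cy=257.2
Marker side s = 0.136 m; corners in marker frame (Z=0):
  M0 = (-0.0680, +0.0680, 0)
  M1 = (+0.0680, +0.0680, 0)
  M2 = (+0.0680, -0.0680, 0)
  M3 = (-0.0680, -0.0680, 0)
Detected image corners:
  c0 = (19.017996, 318.819051) px
  c1 = (156.029340, 342.983910) px
  c2 = (177.610959, 168.751463) px
  c3 = (31.323158, 128.663575) px
Planar DLT: solve 8×8 A·h = b for H (H[2,2]=1):
  H  [+1092.70428 -73.35370 +98.31082]
  H  [+365.02483 +1468.62849 +243.78872]
  H  [+0.54619 +0.54687 +1.00000]
B = K⁻¹H; ‖b₁‖=1.892177, ‖b₂‖=1.892177; λ = 2/(‖b₁‖+‖b₂‖) = 0.528492, sign → tz>0 ⇒ λ=+0.528492
r₁ = λ·B[:,0] = (+0.94454,+0.15662,+0.28866); r₂ = λ·B[:,1] = (-0.24191,+0.92626,+0.28901)
r₃ = r₁×r₂ = (-0.22210,-0.34281,+0.91277); SVD([r₁ r₂ r₃]) → R = UVᵀ:
  R  [+0.94454 -0.24191 -0.22210]
  R  [+0.15662 +0.92626 -0.34281]
  R  [+0.28866 +0.28901 +0.91277]
t = (-0.20589, -0.00935, +0.52849) m
tr R = 2.783561; θ = arccos((tr R − 1)/2) = 0.469532 rad = 26.902°
axis k = ((R−Rᵀ)₃₂, (R−Rᵀ)₁₃, (R−Rᵀ)₂₁) / (2 sinθ) = (+0.698202, -0.564415, +0.440397)
rvec = θ·k = (+0.327828, -0.265011, +0.206780)

rvec=(0.3278, -0.2650, 0.2068) tvec=(-0.2059, -0.0094, 0.5285)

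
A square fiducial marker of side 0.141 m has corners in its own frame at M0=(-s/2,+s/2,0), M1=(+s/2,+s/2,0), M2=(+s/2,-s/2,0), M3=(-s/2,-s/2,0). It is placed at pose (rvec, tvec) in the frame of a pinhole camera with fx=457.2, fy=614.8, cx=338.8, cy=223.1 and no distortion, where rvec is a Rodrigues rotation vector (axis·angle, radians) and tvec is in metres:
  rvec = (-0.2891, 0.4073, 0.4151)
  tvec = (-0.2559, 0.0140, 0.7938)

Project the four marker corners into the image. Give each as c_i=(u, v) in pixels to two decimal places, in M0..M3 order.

c0=(143.75, 262.92) c1=(199.66, 304.31) c2=(241.23, 203.66) c3=(184.03, 170.97)

Intrinsics K: fx=457.2, fy=614.8, cx=338.8, cy=223.1
Marker side s = 0.141 m; corners in marker frame (Z=0):
  M0 = (-0.0705, +0.0705, 0)
  M1 = (+0.0705, +0.0705, 0)
  M2 = (+0.0705, -0.0705, 0)
  M3 = (-0.0705, -0.0705, 0)
rvec = (-0.2891, 0.4073, 0.4151), |rvec| = θ = 0.64945 rad = 37.211°
Rodrigues: sinθ=0.60475, 1−cosθ=0.20358; R = I + sinθ·[k]× + (1−cosθ)·[k]×²:
    [+0.83676 -0.44336 +0.32134]
    [+0.32969 +0.87649 +0.35081]
    [-0.43719 -0.18760 +0.87959]
t = (-0.2559, 0.0140, 0.7938) m
M0: Pc = R·M0+t = (-0.34615, +0.05255, +0.81140); u = 457.2·(-0.34615)/0.81140 + 338.8 = 143.7545, v = 614.8·(+0.05255)/0.81140 + 223.1 = 262.9168
M1: Pc = R·M1+t = (-0.22817, +0.09904, +0.74975); u = 457.2·(-0.22817)/0.74975 + 338.8 = 199.6644, v = 614.8·(+0.09904)/0.74975 + 223.1 = 304.3099
M2: Pc = R·M2+t = (-0.16565, -0.02455, +0.77620); u = 457.2·(-0.16565)/0.77620 + 338.8 = 241.2280, v = 614.8·(-0.02455)/0.77620 + 223.1 = 203.6556
M3: Pc = R·M3+t = (-0.28363, -0.07104, +0.83785); u = 457.2·(-0.28363)/0.83785 + 338.8 = 184.0252, v = 614.8·(-0.07104)/0.83785 + 223.1 = 170.9748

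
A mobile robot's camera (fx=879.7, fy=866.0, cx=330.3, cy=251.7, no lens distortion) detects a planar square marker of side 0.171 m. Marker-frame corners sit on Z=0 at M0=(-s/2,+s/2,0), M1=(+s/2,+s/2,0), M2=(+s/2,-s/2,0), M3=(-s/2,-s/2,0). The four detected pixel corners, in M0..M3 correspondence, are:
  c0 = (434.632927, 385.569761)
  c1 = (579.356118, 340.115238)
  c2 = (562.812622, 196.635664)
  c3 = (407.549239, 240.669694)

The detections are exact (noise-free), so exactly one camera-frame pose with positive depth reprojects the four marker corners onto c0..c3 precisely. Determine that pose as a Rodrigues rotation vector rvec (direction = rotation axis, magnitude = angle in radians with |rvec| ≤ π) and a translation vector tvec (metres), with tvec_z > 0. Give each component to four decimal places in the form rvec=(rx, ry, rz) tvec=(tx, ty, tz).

rvec=(0.3420, -0.2120, -0.2446) tvec=(0.1752, 0.0437, 0.9215)

Intrinsics K: fx=879.7, fy=866.0, cx=330.3, cy=251.7
Marker side s = 0.171 m; corners in marker frame (Z=0):
  M0 = (-0.0855, +0.0855, 0)
  M1 = (+0.0855, +0.0855, 0)
  M2 = (+0.0855, -0.0855, 0)
  M3 = (-0.0855, -0.0855, 0)
Detected image corners:
  c0 = (434.632927, 385.569761) px
  c1 = (579.356118, 340.115238) px
  c2 = (562.812622, 196.635664) px
  c3 = (407.549239, 240.669694) px
Planar DLT: solve 8×8 A·h = b for H (H[2,2]=1):
  H  [+964.01513 +318.18151 +497.58277]
  H  [-210.29655 +955.14277 +292.78305]
  H  [+0.17714 +0.38518 +1.00000]
B = K⁻¹H; ‖b₁‖=1.085143, ‖b₂‖=1.085143; λ = 2/(‖b₁‖+‖b₂‖) = 0.921538, sign → tz>0 ⇒ λ=+0.921538
r₁ = λ·B[:,0] = (+0.94857,-0.27123,+0.16324); r₂ = λ·B[:,1] = (+0.20004,+0.91323,+0.35496)
r₃ = r₁×r₂ = (-0.24535,-0.30405,+0.92052); SVD([r₁ r₂ r₃]) → R = UVᵀ:
  R  [+0.94857 +0.20004 -0.24535]
  R  [-0.27123 +0.91323 -0.30405]
  R  [+0.16324 +0.35496 +0.92052]
t = (+0.17524, +0.04372, +0.92154) m
tr R = 2.782322; θ = arccos((tr R − 1)/2) = 0.470899 rad = 26.981°
axis k = ((R−Rᵀ)₃₂, (R−Rᵀ)₁₃, (R−Rᵀ)₂₁) / (2 sinθ) = (+0.726279, -0.450300, -0.519373)
rvec = θ·k = (+0.342004, -0.212046, -0.244572)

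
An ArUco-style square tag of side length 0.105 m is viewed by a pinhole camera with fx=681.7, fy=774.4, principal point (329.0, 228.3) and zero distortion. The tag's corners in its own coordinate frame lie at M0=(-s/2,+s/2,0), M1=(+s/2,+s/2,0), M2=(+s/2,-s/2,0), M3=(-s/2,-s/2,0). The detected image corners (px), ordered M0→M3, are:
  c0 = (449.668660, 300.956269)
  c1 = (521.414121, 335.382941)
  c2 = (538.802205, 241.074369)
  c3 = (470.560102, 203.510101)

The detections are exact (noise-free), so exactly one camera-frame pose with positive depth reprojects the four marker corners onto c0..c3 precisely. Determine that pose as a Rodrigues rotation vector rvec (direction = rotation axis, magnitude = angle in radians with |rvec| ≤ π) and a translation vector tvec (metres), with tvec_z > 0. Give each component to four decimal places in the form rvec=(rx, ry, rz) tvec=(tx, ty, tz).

Intrinsics K: fx=681.7, fy=774.4, cx=329.0, cy=228.3
Marker side s = 0.105 m; corners in marker frame (Z=0):
  M0 = (-0.0525, +0.0525, 0)
  M1 = (+0.0525, +0.0525, 0)
  M2 = (+0.0525, -0.0525, 0)
  M3 = (-0.0525, -0.0525, 0)
Detected image corners:
  c0 = (449.668660, 300.956269) px
  c1 = (521.414121, 335.382941) px
  c2 = (538.802205, 241.074369) px
  c3 = (470.560102, 203.510101) px
Planar DLT: solve 8×8 A·h = b for H (H[2,2]=1):
  H  [+886.59760 -357.66697 +496.10717]
  H  [+463.33245 +816.83205 +269.75785]
  H  [+0.44495 -0.35502 +1.00000]
B = K⁻¹H; ‖b₁‖=1.263020, ‖b₂‖=1.263020; λ = 2/(‖b₁‖+‖b₂‖) = 0.791753, sign → tz>0 ⇒ λ=+0.791753
r₁ = λ·B[:,0] = (+0.85971,+0.36986,+0.35229); r₂ = λ·B[:,1] = (-0.27975,+0.91800,-0.28109)
r₃ = r₁×r₂ = (-0.42737,+0.14310,+0.89268); SVD([r₁ r₂ r₃]) → R = UVᵀ:
  R  [+0.85971 -0.27975 -0.42737]
  R  [+0.36986 +0.91800 +0.14310]
  R  [+0.35229 -0.28109 +0.89268]
t = (+0.19408, +0.04239, +0.79175) m
tr R = 2.670392; θ = arccos((tr R − 1)/2) = 0.582308 rad = 33.364°
axis k = ((R−Rᵀ)₃₂, (R−Rᵀ)₁₃, (R−Rᵀ)₂₁) / (2 sinθ) = (-0.385655, -0.708843, +0.590603)
rvec = θ·k = (-0.224570, -0.412765, +0.343913)

rvec=(-0.2246, -0.4128, 0.3439) tvec=(0.1941, 0.0424, 0.7918)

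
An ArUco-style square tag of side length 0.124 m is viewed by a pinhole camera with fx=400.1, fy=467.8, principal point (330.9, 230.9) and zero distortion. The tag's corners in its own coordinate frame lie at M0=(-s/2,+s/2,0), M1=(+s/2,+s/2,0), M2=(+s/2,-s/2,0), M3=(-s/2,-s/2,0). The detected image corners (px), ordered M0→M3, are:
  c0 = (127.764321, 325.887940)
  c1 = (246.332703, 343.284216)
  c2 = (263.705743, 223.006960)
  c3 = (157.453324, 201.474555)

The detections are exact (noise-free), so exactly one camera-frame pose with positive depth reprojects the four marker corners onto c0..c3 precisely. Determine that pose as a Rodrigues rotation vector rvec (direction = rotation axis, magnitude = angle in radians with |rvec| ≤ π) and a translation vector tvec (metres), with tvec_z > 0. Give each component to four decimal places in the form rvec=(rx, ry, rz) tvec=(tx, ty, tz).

rvec=(-0.3614, -0.2132, 0.1366) tvec=(-0.1480, 0.0387, 0.4552)

Intrinsics K: fx=400.1, fy=467.8, cx=330.9, cy=230.9
Marker side s = 0.124 m; corners in marker frame (Z=0):
  M0 = (-0.0620, +0.0620, 0)
  M1 = (+0.0620, +0.0620, 0)
  M2 = (+0.0620, -0.0620, 0)
  M3 = (-0.0620, -0.0620, 0)
Detected image corners:
  c0 = (127.764321, 325.887940) px
  c1 = (246.332703, 343.284216) px
  c2 = (263.705743, 223.006960) px
  c3 = (157.453324, 201.474555) px
Planar DLT: solve 8×8 A·h = b for H (H[2,2]=1):
  H  [+983.57637 -347.55824 +200.79099]
  H  [+267.13272 +767.55012 +270.62108]
  H  [+0.39989 -0.79986 +1.00000]
B = K⁻¹H; ‖b₁‖=2.196865, ‖b₂‖=2.196865; λ = 2/(‖b₁‖+‖b₂‖) = 0.455194, sign → tz>0 ⇒ λ=+0.455194
r₁ = λ·B[:,0] = (+0.96847,+0.17009,+0.18203); r₂ = λ·B[:,1] = (-0.09430,+0.92658,-0.36409)
r₃ = r₁×r₂ = (-0.23059,+0.33545,+0.91340); SVD([r₁ r₂ r₃]) → R = UVᵀ:
  R  [+0.96847 -0.09430 -0.23059]
  R  [+0.17009 +0.92658 +0.33545]
  R  [+0.18203 -0.36409 +0.91340]
t = (-0.14803, +0.03865, +0.45519) m
tr R = 2.808451; θ = arccos((tr R − 1)/2) = 0.441234 rad = 25.281°
axis k = ((R−Rᵀ)₃₂, (R−Rᵀ)₁₃, (R−Rᵀ)₂₁) / (2 sinθ) = (-0.819024, -0.483095, +0.309545)
rvec = θ·k = (-0.361381, -0.213158, +0.136582)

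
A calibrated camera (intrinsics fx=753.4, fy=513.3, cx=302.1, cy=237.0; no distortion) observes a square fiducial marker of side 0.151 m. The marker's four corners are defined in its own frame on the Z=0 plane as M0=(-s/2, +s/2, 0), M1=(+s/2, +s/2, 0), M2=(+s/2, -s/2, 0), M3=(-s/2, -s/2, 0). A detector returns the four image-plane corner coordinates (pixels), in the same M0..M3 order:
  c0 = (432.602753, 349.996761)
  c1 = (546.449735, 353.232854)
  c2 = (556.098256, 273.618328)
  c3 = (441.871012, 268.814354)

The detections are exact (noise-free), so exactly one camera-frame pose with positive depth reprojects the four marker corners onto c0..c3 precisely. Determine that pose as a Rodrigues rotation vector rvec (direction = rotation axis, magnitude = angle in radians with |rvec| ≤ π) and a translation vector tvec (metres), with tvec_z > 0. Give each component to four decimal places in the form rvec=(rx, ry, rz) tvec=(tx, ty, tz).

Intrinsics K: fx=753.4, fy=513.3, cx=302.1, cy=237.0
Marker side s = 0.151 m; corners in marker frame (Z=0):
  M0 = (-0.0755, +0.0755, 0)
  M1 = (+0.0755, +0.0755, 0)
  M2 = (+0.0755, -0.0755, 0)
  M3 = (-0.0755, -0.0755, 0)
Detected image corners:
  c0 = (432.602753, 349.996761) px
  c1 = (546.449735, 353.232854) px
  c2 = (556.098256, 273.618328) px
  c3 = (441.871012, 268.814354) px
Planar DLT: solve 8×8 A·h = b for H (H[2,2]=1):
  H  [+818.23464 -46.50840 +494.79272]
  H  [+66.32015 +542.56083 +311.53405]
  H  [+0.12752 +0.03266 +1.00000]
B = K⁻¹H; ‖b₁‖=1.045120, ‖b₂‖=1.045120; λ = 2/(‖b₁‖+‖b₂‖) = 0.956828, sign → tz>0 ⇒ λ=+0.956828
r₁ = λ·B[:,0] = (+0.99025,+0.06729,+0.12201); r₂ = λ·B[:,1] = (-0.07160,+0.99694,+0.03125)
r₃ = r₁×r₂ = (-0.11953,-0.03968,+0.99204); SVD([r₁ r₂ r₃]) → R = UVᵀ:
  R  [+0.99025 -0.07160 -0.11953]
  R  [+0.06729 +0.99694 -0.03968]
  R  [+0.12201 +0.03125 +0.99204]
t = (+0.24472, +0.13894, +0.95683) m
tr R = 2.979226; θ = arccos((tr R − 1)/2) = 0.144257 rad = 8.265°
axis k = ((R−Rᵀ)₃₂, (R−Rᵀ)₁₃, (R−Rᵀ)₂₁) / (2 sinθ) = (+0.246699, -0.840112, +0.483064)
rvec = θ·k = (+0.035588, -0.121192, +0.069685)

rvec=(0.0356, -0.1212, 0.0697) tvec=(0.2447, 0.1389, 0.9568)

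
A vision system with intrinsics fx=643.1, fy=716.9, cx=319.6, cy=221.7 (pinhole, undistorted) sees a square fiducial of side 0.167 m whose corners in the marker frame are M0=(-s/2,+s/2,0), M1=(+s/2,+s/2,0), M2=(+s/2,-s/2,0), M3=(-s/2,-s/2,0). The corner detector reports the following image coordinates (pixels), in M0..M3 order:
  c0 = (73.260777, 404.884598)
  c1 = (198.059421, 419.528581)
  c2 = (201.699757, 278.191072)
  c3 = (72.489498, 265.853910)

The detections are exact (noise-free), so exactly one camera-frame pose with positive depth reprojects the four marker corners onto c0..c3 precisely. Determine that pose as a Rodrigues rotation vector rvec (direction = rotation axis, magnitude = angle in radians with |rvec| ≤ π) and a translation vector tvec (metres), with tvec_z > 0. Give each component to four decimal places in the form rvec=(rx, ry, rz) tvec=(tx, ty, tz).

rvec=(0.1664, 0.1030, 0.0678) tvec=(-0.2333, 0.1384, 0.8162)

Intrinsics K: fx=643.1, fy=716.9, cx=319.6, cy=221.7
Marker side s = 0.167 m; corners in marker frame (Z=0):
  M0 = (-0.0835, +0.0835, 0)
  M1 = (+0.0835, +0.0835, 0)
  M2 = (+0.0835, -0.0835, 0)
  M3 = (-0.0835, -0.0835, 0)
Detected image corners:
  c0 = (73.260777, 404.884598) px
  c1 = (198.059421, 419.528581) px
  c2 = (201.699757, 278.191072) px
  c3 = (72.489498, 265.853910) px
Planar DLT: solve 8×8 A·h = b for H (H[2,2]=1):
  H  [+744.12730 +19.72462 +135.73705]
  H  [+40.38618 +910.05946 +343.25737]
  H  [-0.11842 +0.20666 +1.00000]
B = K⁻¹H; ‖b₁‖=1.225232, ‖b₂‖=1.225232; λ = 2/(‖b₁‖+‖b₂‖) = 0.816172, sign → tz>0 ⇒ λ=+0.816172
r₁ = λ·B[:,0] = (+0.99242,+0.07587,-0.09666); r₂ = λ·B[:,1] = (-0.05879,+0.98392,+0.16867)
r₃ = r₁×r₂ = (+0.10790,-0.16171,+0.98092); SVD([r₁ r₂ r₃]) → R = UVᵀ:
  R  [+0.99242 -0.05879 +0.10790]
  R  [+0.07587 +0.98392 -0.16171]
  R  [-0.09666 +0.16867 +0.98092]
t = (-0.23334, +0.13839, +0.81617) m
tr R = 2.957261; θ = arccos((tr R − 1)/2) = 0.207103 rad = 11.866°
axis k = ((R−Rᵀ)₃₂, (R−Rᵀ)₁₃, (R−Rᵀ)₂₁) / (2 sinθ) = (+0.803359, +0.497391, +0.327441)
rvec = θ·k = (+0.166378, +0.103011, +0.067814)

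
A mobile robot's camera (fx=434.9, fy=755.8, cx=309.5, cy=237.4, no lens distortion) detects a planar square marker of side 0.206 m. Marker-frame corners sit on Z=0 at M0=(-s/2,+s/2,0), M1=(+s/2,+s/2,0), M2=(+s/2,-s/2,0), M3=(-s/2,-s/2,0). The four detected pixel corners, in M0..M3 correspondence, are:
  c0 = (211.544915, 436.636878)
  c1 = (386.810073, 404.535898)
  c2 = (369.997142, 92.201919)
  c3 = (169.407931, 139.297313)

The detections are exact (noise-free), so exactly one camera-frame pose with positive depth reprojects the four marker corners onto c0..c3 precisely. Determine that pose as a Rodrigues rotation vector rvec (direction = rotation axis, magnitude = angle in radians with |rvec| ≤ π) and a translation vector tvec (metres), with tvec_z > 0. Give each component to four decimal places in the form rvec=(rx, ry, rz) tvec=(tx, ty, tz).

rvec=(0.3305, 0.0506, -0.1325) tvec=(-0.0277, 0.0261, 0.4722)

Intrinsics K: fx=434.9, fy=755.8, cx=309.5, cy=237.4
Marker side s = 0.206 m; corners in marker frame (Z=0):
  M0 = (-0.1030, +0.1030, 0)
  M1 = (+0.1030, +0.1030, 0)
  M2 = (+0.1030, -0.1030, 0)
  M3 = (-0.1030, -0.1030, 0)
Detected image corners:
  c0 = (211.544915, 436.636878) px
  c1 = (386.810073, 404.535898) px
  c2 = (369.997142, 92.201919) px
  c3 = (169.407931, 139.297313) px
Planar DLT: solve 8×8 A·h = b for H (H[2,2]=1):
  H  [+865.10210 +336.82721 +284.01004]
  H  [-230.10539 +1660.98670 +279.11608]
  H  [-0.15073 +0.67779 +1.00000]
B = K⁻¹H; ‖b₁‖=2.117547, ‖b₂‖=2.117547; λ = 2/(‖b₁‖+‖b₂‖) = 0.472245, sign → tz>0 ⇒ λ=+0.472245
r₁ = λ·B[:,0] = (+0.99005,-0.12142,-0.07118); r₂ = λ·B[:,1] = (+0.13796,+0.93729,+0.32008)
r₃ = r₁×r₂ = (+0.02786,-0.32672,+0.94471); SVD([r₁ r₂ r₃]) → R = UVᵀ:
  R  [+0.99005 +0.13796 +0.02786]
  R  [-0.12142 +0.93729 -0.32672]
  R  [-0.07118 +0.32008 +0.94471]
t = (-0.02768, +0.02607, +0.47224) m
tr R = 2.872048; θ = arccos((tr R − 1)/2) = 0.359639 rad = 20.606°
axis k = ((R−Rᵀ)₃₂, (R−Rᵀ)₁₃, (R−Rᵀ)₂₁) / (2 sinθ) = (+0.918917, +0.140706, -0.368502)
rvec = θ·k = (+0.330478, +0.050603, -0.132528)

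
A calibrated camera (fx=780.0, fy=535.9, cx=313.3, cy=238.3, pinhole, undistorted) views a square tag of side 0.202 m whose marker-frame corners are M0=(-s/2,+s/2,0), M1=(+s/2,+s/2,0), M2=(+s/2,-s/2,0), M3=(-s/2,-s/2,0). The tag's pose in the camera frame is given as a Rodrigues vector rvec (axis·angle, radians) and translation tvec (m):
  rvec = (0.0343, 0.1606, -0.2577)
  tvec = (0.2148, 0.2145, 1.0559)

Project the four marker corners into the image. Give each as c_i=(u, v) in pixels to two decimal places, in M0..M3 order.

c0=(418.15, 406.74) c1=(565.91, 385.95) c2=(527.64, 285.55) c3=(380.68, 309.47)

Intrinsics K: fx=780.0, fy=535.9, cx=313.3, cy=238.3
Marker side s = 0.202 m; corners in marker frame (Z=0):
  M0 = (-0.1010, +0.1010, 0)
  M1 = (+0.1010, +0.1010, 0)
  M2 = (+0.1010, -0.1010, 0)
  M3 = (-0.1010, -0.1010, 0)
rvec = (0.0343, 0.1606, -0.2577), |rvec| = θ = 0.30558 rad = 17.508°
Rodrigues: sinθ=0.30084, 1−cosθ=0.04633; R = I + sinθ·[k]× + (1−cosθ)·[k]×²:
    [+0.95426 +0.25644 +0.15373]
    [-0.25098 +0.96647 -0.05430]
    [-0.16250 +0.01324 +0.98662]
t = (0.2148, 0.2145, 1.0559) m
M0: Pc = R·M0+t = (+0.14432, +0.33746, +1.07365); u = 780.0·(+0.14432)/1.07365 + 313.3 = 418.1481, v = 535.9·(+0.33746)/1.07365 + 238.3 = 406.7403
M1: Pc = R·M1+t = (+0.33708, +0.28676, +1.04082); u = 780.0·(+0.33708)/1.04082 + 313.3 = 565.9101, v = 535.9·(+0.28676)/1.04082 + 238.3 = 385.9496
M2: Pc = R·M2+t = (+0.28528, +0.09154, +1.03815); u = 780.0·(+0.28528)/1.03815 + 313.3 = 527.6406, v = 535.9·(+0.09154)/1.03815 + 238.3 = 285.5525
M3: Pc = R·M3+t = (+0.09252, +0.14224, +1.07098); u = 780.0·(+0.09252)/1.07098 + 313.3 = 380.6827, v = 535.9·(+0.14224)/1.07098 + 238.3 = 309.4723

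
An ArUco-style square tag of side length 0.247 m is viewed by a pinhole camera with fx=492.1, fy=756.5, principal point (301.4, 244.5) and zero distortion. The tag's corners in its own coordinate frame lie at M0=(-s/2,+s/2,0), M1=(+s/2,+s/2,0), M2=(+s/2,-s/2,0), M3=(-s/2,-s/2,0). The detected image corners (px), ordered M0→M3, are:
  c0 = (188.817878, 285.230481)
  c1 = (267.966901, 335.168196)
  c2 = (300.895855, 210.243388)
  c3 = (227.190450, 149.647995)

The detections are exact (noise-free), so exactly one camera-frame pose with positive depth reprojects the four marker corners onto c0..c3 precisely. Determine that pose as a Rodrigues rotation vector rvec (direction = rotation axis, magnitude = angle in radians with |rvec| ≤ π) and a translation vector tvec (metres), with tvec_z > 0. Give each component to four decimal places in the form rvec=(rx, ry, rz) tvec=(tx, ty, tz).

rvec=(-0.0417, -0.5502, 0.4118) tvec=(-0.1425, 0.0017, 1.3191)

Intrinsics K: fx=492.1, fy=756.5, cx=301.4, cy=244.5
Marker side s = 0.247 m; corners in marker frame (Z=0):
  M0 = (-0.1235, +0.1235, 0)
  M1 = (+0.1235, +0.1235, 0)
  M2 = (+0.1235, -0.1235, 0)
  M3 = (-0.1235, -0.1235, 0)
Detected image corners:
  c0 = (188.817878, 285.230481) px
  c1 = (267.966901, 335.168196) px
  c2 = (300.895855, 210.243388) px
  c3 = (227.190450, 149.647995) px
Planar DLT: solve 8×8 A·h = b for H (H[2,2]=1):
  H  [+402.50542 -171.32905 +248.25082]
  H  [+316.85080 +498.95241 +245.46617]
  H  [+0.37867 -0.11173 +1.00000]
B = K⁻¹H; ‖b₁‖=0.758076, ‖b₂‖=0.758076; λ = 2/(‖b₁‖+‖b₂‖) = 1.319129, sign → tz>0 ⇒ λ=+1.319129
r₁ = λ·B[:,0] = (+0.77302,+0.39106,+0.49952); r₂ = λ·B[:,1] = (-0.36900,+0.91767,-0.14738)
r₃ = r₁×r₂ = (-0.51603,-0.07039,+0.85368); SVD([r₁ r₂ r₃]) → R = UVᵀ:
  R  [+0.77302 -0.36900 -0.51603]
  R  [+0.39106 +0.91767 -0.07039]
  R  [+0.49952 -0.14738 +0.85368]
t = (-0.14247, +0.00168, +1.31913) m
tr R = 2.544364; θ = arccos((tr R − 1)/2) = 0.688528 rad = 39.450°
axis k = ((R−Rᵀ)₃₂, (R−Rᵀ)₁₃, (R−Rᵀ)₂₁) / (2 sinθ) = (-0.060586, -0.799135, +0.598091)
rvec = θ·k = (-0.041715, -0.550227, +0.411803)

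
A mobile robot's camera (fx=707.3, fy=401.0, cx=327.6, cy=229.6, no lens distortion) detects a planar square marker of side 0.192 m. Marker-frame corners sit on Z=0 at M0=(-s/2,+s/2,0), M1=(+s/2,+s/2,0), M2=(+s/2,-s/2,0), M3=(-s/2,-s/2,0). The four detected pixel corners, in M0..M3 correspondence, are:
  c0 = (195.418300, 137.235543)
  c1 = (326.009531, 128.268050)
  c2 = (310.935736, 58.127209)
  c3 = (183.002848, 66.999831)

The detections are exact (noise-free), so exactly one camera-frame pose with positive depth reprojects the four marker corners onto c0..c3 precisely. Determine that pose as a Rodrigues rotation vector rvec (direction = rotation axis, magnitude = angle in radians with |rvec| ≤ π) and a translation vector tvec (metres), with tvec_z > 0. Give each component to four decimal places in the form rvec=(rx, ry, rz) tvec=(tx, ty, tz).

rvec=(-0.1106, 0.0134, -0.1183) tvec=(-0.1089, -0.3440, 1.0425)

Intrinsics K: fx=707.3, fy=401.0, cx=327.6, cy=229.6
Marker side s = 0.192 m; corners in marker frame (Z=0):
  M0 = (-0.0960, +0.0960, 0)
  M1 = (+0.0960, +0.0960, 0)
  M2 = (+0.0960, -0.0960, 0)
  M3 = (-0.0960, -0.0960, 0)
Detected image corners:
  c0 = (195.418300, 137.235543) px
  c1 = (326.009531, 128.268050) px
  c2 = (310.935736, 58.127209) px
  c3 = (183.002848, 66.999831) px
Planar DLT: solve 8×8 A·h = b for H (H[2,2]=1):
  H  [+671.52299 +44.56779 +253.73116]
  H  [-47.08943 +355.17111 +97.30189]
  H  [-0.00649 -0.10642 +1.00000]
B = K⁻¹H; ‖b₁‖=0.959208, ‖b₂‖=0.959208; λ = 2/(‖b₁‖+‖b₂‖) = 1.042527, sign → tz>0 ⇒ λ=+1.042527
r₁ = λ·B[:,0] = (+0.99292,-0.11855,-0.00676); r₂ = λ·B[:,1] = (+0.11708,+0.98691,-0.11095)
r₃ = r₁×r₂ = (+0.01983,+0.10937,+0.99380); SVD([r₁ r₂ r₃]) → R = UVᵀ:
  R  [+0.99292 +0.11708 +0.01983]
  R  [-0.11855 +0.98691 +0.10937]
  R  [-0.00676 -0.11095 +0.99380]
t = (-0.10888, -0.34395, +1.04253) m
tr R = 2.973634; θ = arccos((tr R − 1)/2) = 0.162556 rad = 9.314°
axis k = ((R−Rᵀ)₃₂, (R−Rᵀ)₁₃, (R−Rᵀ)₂₁) / (2 sinθ) = (-0.680669, +0.082137, -0.727972)
rvec = θ·k = (-0.110647, +0.013352, -0.118336)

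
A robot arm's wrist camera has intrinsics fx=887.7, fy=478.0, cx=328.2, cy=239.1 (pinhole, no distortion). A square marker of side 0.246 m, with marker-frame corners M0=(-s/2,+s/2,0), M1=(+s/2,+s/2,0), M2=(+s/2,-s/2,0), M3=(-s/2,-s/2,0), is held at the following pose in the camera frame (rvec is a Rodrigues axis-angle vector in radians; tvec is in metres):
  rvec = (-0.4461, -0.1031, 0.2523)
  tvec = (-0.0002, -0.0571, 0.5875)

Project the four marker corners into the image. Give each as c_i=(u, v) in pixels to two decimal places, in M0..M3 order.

c0=(83.48, 255.13) c1=(478.86, 312.29) c2=(527.49, 141.62) c3=(200.01, 91.28)

Intrinsics K: fx=887.7, fy=478.0, cx=328.2, cy=239.1
Marker side s = 0.246 m; corners in marker frame (Z=0):
  M0 = (-0.1230, +0.1230, 0)
  M1 = (+0.1230, +0.1230, 0)
  M2 = (+0.1230, -0.1230, 0)
  M3 = (-0.1230, -0.1230, 0)
rvec = (-0.4461, -0.1031, 0.2523), |rvec| = θ = 0.52277 rad = 29.953°
Rodrigues: sinθ=0.49928, 1−cosθ=0.13356; R = I + sinθ·[k]× + (1−cosθ)·[k]×²:
    [+0.96370 -0.21849 -0.15347]
    [+0.26344 +0.87163 +0.41334]
    [+0.04346 -0.43877 +0.89755]
t = (-0.0002, -0.0571, 0.5875) m
M0: Pc = R·M0+t = (-0.14561, +0.01771, +0.52819); u = 887.7·(-0.14561)/0.52819 + 328.2 = 83.4818, v = 478.0·(+0.01771)/0.52819 + 239.1 = 255.1251
M1: Pc = R·M1+t = (+0.09146, +0.08251, +0.53888); u = 887.7·(+0.09146)/0.53888 + 328.2 = 478.8645, v = 478.0·(+0.08251)/0.53888 + 239.1 = 312.2926
M2: Pc = R·M2+t = (+0.14521, -0.13191, +0.64681); u = 887.7·(+0.14521)/0.64681 + 328.2 = 527.4867, v = 478.0·(-0.13191)/0.64681 + 239.1 = 141.6194
M3: Pc = R·M3+t = (-0.09186, -0.19671, +0.63612); u = 887.7·(-0.09186)/0.63612 + 328.2 = 200.0097, v = 478.0·(-0.19671)/0.63612 + 239.1 = 91.2835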